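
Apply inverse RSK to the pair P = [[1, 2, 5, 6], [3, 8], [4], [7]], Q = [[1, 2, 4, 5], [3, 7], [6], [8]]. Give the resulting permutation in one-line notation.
Reverse the RSK construction: for i from n down to 1, find the cell of Q containing i, remove the entry at that cell from P, and reverse-bump it up through P; the value ejected from row 1 is w(i).

Step i=8: Q has 8 at row 4, column 1; remove 7 from row 4 of P and reverse-bump: 7 enters row 3 and ejects 4; 4 enters row 2 and ejects 3; 3 enters row 1 and ejects 2. So w(8) = 2. P is now [[1, 3, 5, 6], [4, 8], [7]].
Step i=7: Q has 7 at row 2, column 2; remove 8 from row 2 of P and reverse-bump: 8 enters row 1 and ejects 6. So w(7) = 6. P is now [[1, 3, 5, 8], [4], [7]].
Step i=6: Q has 6 at row 3, column 1; remove 7 from row 3 of P and reverse-bump: 7 enters row 2 and ejects 4; 4 enters row 1 and ejects 3. So w(6) = 3. P is now [[1, 4, 5, 8], [7]].
Step i=5: Q has 5 at row 1, column 4; remove that cell from P, ejecting 8. So w(5) = 8. P is now [[1, 4, 5], [7]].
Step i=4: Q has 4 at row 1, column 3; remove that cell from P, ejecting 5. So w(4) = 5. P is now [[1, 4], [7]].
Step i=3: Q has 3 at row 2, column 1; remove 7 from row 2 of P and reverse-bump: 7 enters row 1 and ejects 4. So w(3) = 4. P is now [[1, 7]].
Step i=2: Q has 2 at row 1, column 2; remove that cell from P, ejecting 7. So w(2) = 7. P is now [[1]].
Step i=1: Q has 1 at row 1, column 1; remove that cell from P, ejecting 1. So w(1) = 1. P is now [].

So w = 1 7 4 5 8 3 6 2.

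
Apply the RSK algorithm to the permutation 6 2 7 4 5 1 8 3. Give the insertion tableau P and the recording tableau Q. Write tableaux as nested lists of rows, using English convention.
Insert each entry of the permutation into P by Schensted row insertion, recording in Q the position of each new cell.

Insert 6: appended to row 1. P = [[6]].
Insert 2: 2 bumps 6 from row 1; 6 starts row 2. P = [[2], [6]].
Insert 7: appended to row 1. P = [[2, 7], [6]].
Insert 4: 4 bumps 7 from row 1; 7 appends to row 2. P = [[2, 4], [6, 7]].
Insert 5: appended to row 1. P = [[2, 4, 5], [6, 7]].
Insert 1: 1 bumps 2 from row 1; 2 bumps 6 from row 2; 6 starts row 3. P = [[1, 4, 5], [2, 7], [6]].
Insert 8: appended to row 1. P = [[1, 4, 5, 8], [2, 7], [6]].
Insert 3: 3 bumps 4 from row 1; 4 bumps 7 from row 2; 7 appends to row 3. P = [[1, 3, 5, 8], [2, 4], [6, 7]].

So P = [[1, 3, 5, 8], [2, 4], [6, 7]], Q = [[1, 3, 5, 7], [2, 4], [6, 8]].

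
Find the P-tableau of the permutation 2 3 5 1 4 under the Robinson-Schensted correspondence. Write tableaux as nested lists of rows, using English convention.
P = [[1, 3, 4], [2, 5]]

Insert 2: appended to row 1. P = [[2]].
Insert 3: appended to row 1. P = [[2, 3]].
Insert 5: appended to row 1. P = [[2, 3, 5]].
Insert 1: 1 bumps 2 from row 1; 2 starts row 2. P = [[1, 3, 5], [2]].
Insert 4: 4 bumps 5 from row 1; 5 appends to row 2. P = [[1, 3, 4], [2, 5]].

So P = [[1, 3, 4], [2, 5]].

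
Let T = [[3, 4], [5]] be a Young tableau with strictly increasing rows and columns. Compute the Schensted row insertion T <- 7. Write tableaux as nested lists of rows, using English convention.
7 is larger than every entry of row 1, so it is appended to row 1. The new tableau is [[3, 4, 7], [5]].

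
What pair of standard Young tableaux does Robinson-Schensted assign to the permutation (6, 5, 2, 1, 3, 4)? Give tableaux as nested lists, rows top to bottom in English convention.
Insert each entry of the permutation into P by Schensted row insertion, recording in Q the position of each new cell.

Insert 6: appended to row 1. P = [[6]].
Insert 5: 5 bumps 6 from row 1; 6 starts row 2. P = [[5], [6]].
Insert 2: 2 bumps 5 from row 1; 5 bumps 6 from row 2; 6 starts row 3. P = [[2], [5], [6]].
Insert 1: 1 bumps 2 from row 1; 2 bumps 5 from row 2; 5 bumps 6 from row 3; 6 starts row 4. P = [[1], [2], [5], [6]].
Insert 3: appended to row 1. P = [[1, 3], [2], [5], [6]].
Insert 4: appended to row 1. P = [[1, 3, 4], [2], [5], [6]].

So P = [[1, 3, 4], [2], [5], [6]], Q = [[1, 5, 6], [2], [3], [4]].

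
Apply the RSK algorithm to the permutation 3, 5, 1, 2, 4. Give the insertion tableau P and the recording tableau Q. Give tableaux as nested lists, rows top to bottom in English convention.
Insert each entry of the permutation into P by Schensted row insertion, recording in Q the position of each new cell.

Insert 3: appended to row 1. P = [[3]], Q = [[1]].
Insert 5: appended to row 1. P = [[3, 5]], Q = [[1, 2]].
Insert 1: 1 bumps 3 from row 1; 3 starts row 2. P = [[1, 5], [3]], Q = [[1, 2], [3]].
Insert 2: 2 bumps 5 from row 1; 5 appends to row 2. P = [[1, 2], [3, 5]], Q = [[1, 2], [3, 4]].
Insert 4: appended to row 1. P = [[1, 2, 4], [3, 5]], Q = [[1, 2, 5], [3, 4]].

So P = [[1, 2, 4], [3, 5]], Q = [[1, 2, 5], [3, 4]].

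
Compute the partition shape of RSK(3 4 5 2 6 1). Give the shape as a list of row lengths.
Row-insert each entry into an empty tableau.

After inserting 3: P = [[3]].
After inserting 4: P = [[3, 4]].
After inserting 5: P = [[3, 4, 5]].
After inserting 2: P = [[2, 4, 5], [3]].
After inserting 6: P = [[2, 4, 5, 6], [3]].
After inserting 1: P = [[1, 4, 5, 6], [2], [3]].

The final insertion tableau P = [[1, 4, 5, 6], [2], [3]] has shape [4, 1, 1].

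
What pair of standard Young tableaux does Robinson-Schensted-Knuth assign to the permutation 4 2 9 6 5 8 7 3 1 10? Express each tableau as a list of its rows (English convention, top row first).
P = [[1, 3, 7, 10], [2, 5, 8], [4], [6], [9]], Q = [[1, 3, 6, 10], [2, 4, 7], [5], [8], [9]]

Insert each entry of the permutation into P by Schensted row insertion, recording in Q the position of each new cell.

Insert 4: appended to row 1. P = [[4]].
Insert 2: 2 bumps 4 from row 1; 4 starts row 2. P = [[2], [4]].
Insert 9: appended to row 1. P = [[2, 9], [4]].
Insert 6: 6 bumps 9 from row 1; 9 appends to row 2. P = [[2, 6], [4, 9]].
Insert 5: 5 bumps 6 from row 1; 6 bumps 9 from row 2; 9 starts row 3. P = [[2, 5], [4, 6], [9]].
Insert 8: appended to row 1. P = [[2, 5, 8], [4, 6], [9]].
Insert 7: 7 bumps 8 from row 1; 8 appends to row 2. P = [[2, 5, 7], [4, 6, 8], [9]].
Insert 3: 3 bumps 5 from row 1; 5 bumps 6 from row 2; 6 bumps 9 from row 3; 9 starts row 4. P = [[2, 3, 7], [4, 5, 8], [6], [9]].
Insert 1: 1 bumps 2 from row 1; 2 bumps 4 from row 2; 4 bumps 6 from row 3; 6 bumps 9 from row 4; 9 starts row 5. P = [[1, 3, 7], [2, 5, 8], [4], [6], [9]].
Insert 10: appended to row 1. P = [[1, 3, 7, 10], [2, 5, 8], [4], [6], [9]].

So P = [[1, 3, 7, 10], [2, 5, 8], [4], [6], [9]], Q = [[1, 3, 6, 10], [2, 4, 7], [5], [8], [9]].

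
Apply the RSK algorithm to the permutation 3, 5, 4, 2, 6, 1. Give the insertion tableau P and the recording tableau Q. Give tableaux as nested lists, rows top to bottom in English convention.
Insert each entry of the permutation into P by Schensted row insertion, recording in Q the position of each new cell.

Insert 3: appended to row 1. P = [[3]], Q = [[1]].
Insert 5: appended to row 1. P = [[3, 5]], Q = [[1, 2]].
Insert 4: 4 bumps 5 from row 1; 5 starts row 2. P = [[3, 4], [5]], Q = [[1, 2], [3]].
Insert 2: 2 bumps 3 from row 1; 3 bumps 5 from row 2; 5 starts row 3. P = [[2, 4], [3], [5]], Q = [[1, 2], [3], [4]].
Insert 6: appended to row 1. P = [[2, 4, 6], [3], [5]], Q = [[1, 2, 5], [3], [4]].
Insert 1: 1 bumps 2 from row 1; 2 bumps 3 from row 2; 3 bumps 5 from row 3; 5 starts row 4. P = [[1, 4, 6], [2], [3], [5]], Q = [[1, 2, 5], [3], [4], [6]].

So P = [[1, 4, 6], [2], [3], [5]], Q = [[1, 2, 5], [3], [4], [6]].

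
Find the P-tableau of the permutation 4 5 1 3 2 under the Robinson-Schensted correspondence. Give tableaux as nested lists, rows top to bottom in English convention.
P = [[1, 2], [3, 5], [4]]

After inserting 4: P = [[4]].
After inserting 5: P = [[4, 5]].
After inserting 1: P = [[1, 5], [4]].
After inserting 3: P = [[1, 3], [4, 5]].
After inserting 2: P = [[1, 2], [3, 5], [4]].

So P = [[1, 2], [3, 5], [4]].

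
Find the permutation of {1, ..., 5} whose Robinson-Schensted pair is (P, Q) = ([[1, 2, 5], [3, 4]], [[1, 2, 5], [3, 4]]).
3 4 1 2 5

Reverse the RSK construction: for i from n down to 1, find the cell of Q containing i, remove the entry at that cell from P, and reverse-bump it up through P; the value ejected from row 1 is w(i).

Step i=5: Q has 5 at row 1, column 3; remove that cell from P, ejecting 5. So w(5) = 5. P is now [[1, 2], [3, 4]].
Step i=4: Q has 4 at row 2, column 2; remove 4 from row 2 of P and reverse-bump: 4 enters row 1 and ejects 2. So w(4) = 2. P is now [[1, 4], [3]].
Step i=3: Q has 3 at row 2, column 1; remove 3 from row 2 of P and reverse-bump: 3 enters row 1 and ejects 1. So w(3) = 1. P is now [[3, 4]].
Step i=2: Q has 2 at row 1, column 2; remove that cell from P, ejecting 4. So w(2) = 4. P is now [[3]].
Step i=1: Q has 1 at row 1, column 1; remove that cell from P, ejecting 3. So w(1) = 3. P is now [].

So w = 3 4 1 2 5.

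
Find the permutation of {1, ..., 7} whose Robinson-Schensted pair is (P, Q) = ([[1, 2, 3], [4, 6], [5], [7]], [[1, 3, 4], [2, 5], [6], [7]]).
5 1 2 7 6 4 3

Reverse the RSK construction: for i from n down to 1, find the cell of Q containing i, remove the entry at that cell from P, and reverse-bump it up through P; the value ejected from row 1 is w(i).

Step i=7: Q has 7 at row 4, column 1; remove 7 from row 4 of P and reverse-bump: 7 enters row 3 and ejects 5; 5 enters row 2 and ejects 4; 4 enters row 1 and ejects 3. So w(7) = 3. P is now [[1, 2, 4], [5, 6], [7]].
Step i=6: Q has 6 at row 3, column 1; remove 7 from row 3 of P and reverse-bump: 7 enters row 2 and ejects 6; 6 enters row 1 and ejects 4. So w(6) = 4. P is now [[1, 2, 6], [5, 7]].
Step i=5: Q has 5 at row 2, column 2; remove 7 from row 2 of P and reverse-bump: 7 enters row 1 and ejects 6. So w(5) = 6. P is now [[1, 2, 7], [5]].
Step i=4: Q has 4 at row 1, column 3; remove that cell from P, ejecting 7. So w(4) = 7. P is now [[1, 2], [5]].
Step i=3: Q has 3 at row 1, column 2; remove that cell from P, ejecting 2. So w(3) = 2. P is now [[1], [5]].
Step i=2: Q has 2 at row 2, column 1; remove 5 from row 2 of P and reverse-bump: 5 enters row 1 and ejects 1. So w(2) = 1. P is now [[5]].
Step i=1: Q has 1 at row 1, column 1; remove that cell from P, ejecting 5. So w(1) = 5. P is now [].

So w = 5 1 2 7 6 4 3.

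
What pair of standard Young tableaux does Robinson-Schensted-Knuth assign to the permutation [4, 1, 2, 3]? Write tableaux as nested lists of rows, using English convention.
Insert each entry of the permutation into P by Schensted row insertion, recording in Q the position of each new cell.

Insert 4: appended to row 1. P = [[4]].
Insert 1: 1 bumps 4 from row 1; 4 starts row 2. P = [[1], [4]].
Insert 2: appended to row 1. P = [[1, 2], [4]].
Insert 3: appended to row 1. P = [[1, 2, 3], [4]].

So P = [[1, 2, 3], [4]], Q = [[1, 3, 4], [2]].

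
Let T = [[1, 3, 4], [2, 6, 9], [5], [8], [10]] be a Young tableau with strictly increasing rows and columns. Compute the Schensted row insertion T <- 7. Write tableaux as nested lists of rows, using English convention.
[[1, 3, 4, 7], [2, 6, 9], [5], [8], [10]]

7 is larger than every entry of row 1, so it is appended to row 1. The new tableau is [[1, 3, 4, 7], [2, 6, 9], [5], [8], [10]].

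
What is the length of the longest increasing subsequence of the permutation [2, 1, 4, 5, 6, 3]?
4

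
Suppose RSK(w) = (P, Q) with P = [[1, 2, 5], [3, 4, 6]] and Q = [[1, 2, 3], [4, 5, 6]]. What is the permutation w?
Reverse the RSK construction: for i from n down to 1, find the cell of Q containing i, remove the entry at that cell from P, and reverse-bump it up through P; the value ejected from row 1 is w(i).

Step i=6: Q has 6 at row 2, column 3; remove 6 from row 2 of P and reverse-bump: 6 enters row 1 and ejects 5. So w(6) = 5. P is now [[1, 2, 6], [3, 4]].
Step i=5: Q has 5 at row 2, column 2; remove 4 from row 2 of P and reverse-bump: 4 enters row 1 and ejects 2. So w(5) = 2. P is now [[1, 4, 6], [3]].
Step i=4: Q has 4 at row 2, column 1; remove 3 from row 2 of P and reverse-bump: 3 enters row 1 and ejects 1. So w(4) = 1. P is now [[3, 4, 6]].
Step i=3: Q has 3 at row 1, column 3; remove that cell from P, ejecting 6. So w(3) = 6. P is now [[3, 4]].
Step i=2: Q has 2 at row 1, column 2; remove that cell from P, ejecting 4. So w(2) = 4. P is now [[3]].
Step i=1: Q has 1 at row 1, column 1; remove that cell from P, ejecting 3. So w(1) = 3. P is now [].

So w = 3 4 6 1 2 5.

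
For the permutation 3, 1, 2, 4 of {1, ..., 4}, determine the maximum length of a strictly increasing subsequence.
3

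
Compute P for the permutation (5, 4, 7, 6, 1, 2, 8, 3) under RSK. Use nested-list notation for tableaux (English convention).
P = [[1, 2, 3], [4, 6, 8], [5, 7]]

Insert 5: appended to row 1. P = [[5]].
Insert 4: 4 bumps 5 from row 1; 5 starts row 2. P = [[4], [5]].
Insert 7: appended to row 1. P = [[4, 7], [5]].
Insert 6: 6 bumps 7 from row 1; 7 appends to row 2. P = [[4, 6], [5, 7]].
Insert 1: 1 bumps 4 from row 1; 4 bumps 5 from row 2; 5 starts row 3. P = [[1, 6], [4, 7], [5]].
Insert 2: 2 bumps 6 from row 1; 6 bumps 7 from row 2; 7 appends to row 3. P = [[1, 2], [4, 6], [5, 7]].
Insert 8: appended to row 1. P = [[1, 2, 8], [4, 6], [5, 7]].
Insert 3: 3 bumps 8 from row 1; 8 appends to row 2. P = [[1, 2, 3], [4, 6, 8], [5, 7]].

So P = [[1, 2, 3], [4, 6, 8], [5, 7]].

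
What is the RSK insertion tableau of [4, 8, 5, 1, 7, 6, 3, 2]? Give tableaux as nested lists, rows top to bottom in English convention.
P = [[1, 2, 6], [3, 5], [4], [7], [8]]

Insert 4: appended to row 1. P = [[4]].
Insert 8: appended to row 1. P = [[4, 8]].
Insert 5: 5 bumps 8 from row 1; 8 starts row 2. P = [[4, 5], [8]].
Insert 1: 1 bumps 4 from row 1; 4 bumps 8 from row 2; 8 starts row 3. P = [[1, 5], [4], [8]].
Insert 7: appended to row 1. P = [[1, 5, 7], [4], [8]].
Insert 6: 6 bumps 7 from row 1; 7 appends to row 2. P = [[1, 5, 6], [4, 7], [8]].
Insert 3: 3 bumps 5 from row 1; 5 bumps 7 from row 2; 7 bumps 8 from row 3; 8 starts row 4. P = [[1, 3, 6], [4, 5], [7], [8]].
Insert 2: 2 bumps 3 from row 1; 3 bumps 4 from row 2; 4 bumps 7 from row 3; 7 bumps 8 from row 4; 8 starts row 5. P = [[1, 2, 6], [3, 5], [4], [7], [8]].

So P = [[1, 2, 6], [3, 5], [4], [7], [8]].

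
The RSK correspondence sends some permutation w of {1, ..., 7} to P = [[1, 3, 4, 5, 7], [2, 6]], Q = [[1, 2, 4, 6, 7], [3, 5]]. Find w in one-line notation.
Reverse the RSK construction: for i from n down to 1, find the cell of Q containing i, remove the entry at that cell from P, and reverse-bump it up through P; the value ejected from row 1 is w(i).

Step i=7: Q has 7 at row 1, column 5; remove that cell from P, ejecting 7. So w(7) = 7. P is now [[1, 3, 4, 5], [2, 6]].
Step i=6: Q has 6 at row 1, column 4; remove that cell from P, ejecting 5. So w(6) = 5. P is now [[1, 3, 4], [2, 6]].
Step i=5: Q has 5 at row 2, column 2; remove 6 from row 2 of P and reverse-bump: 6 enters row 1 and ejects 4. So w(5) = 4. P is now [[1, 3, 6], [2]].
Step i=4: Q has 4 at row 1, column 3; remove that cell from P, ejecting 6. So w(4) = 6. P is now [[1, 3], [2]].
Step i=3: Q has 3 at row 2, column 1; remove 2 from row 2 of P and reverse-bump: 2 enters row 1 and ejects 1. So w(3) = 1. P is now [[2, 3]].
Step i=2: Q has 2 at row 1, column 2; remove that cell from P, ejecting 3. So w(2) = 3. P is now [[2]].
Step i=1: Q has 1 at row 1, column 1; remove that cell from P, ejecting 2. So w(1) = 2. P is now [].

So w = 2 3 1 6 4 5 7.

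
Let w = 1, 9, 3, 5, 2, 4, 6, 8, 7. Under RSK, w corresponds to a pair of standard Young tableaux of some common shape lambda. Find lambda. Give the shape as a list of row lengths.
[5, 3, 1]

Row-insert each entry into an empty tableau.

After inserting 1: P = [[1]].
After inserting 9: P = [[1, 9]].
After inserting 3: P = [[1, 3], [9]].
After inserting 5: P = [[1, 3, 5], [9]].
After inserting 2: P = [[1, 2, 5], [3], [9]].
After inserting 4: P = [[1, 2, 4], [3, 5], [9]].
After inserting 6: P = [[1, 2, 4, 6], [3, 5], [9]].
After inserting 8: P = [[1, 2, 4, 6, 8], [3, 5], [9]].
After inserting 7: P = [[1, 2, 4, 6, 7], [3, 5, 8], [9]].

The final insertion tableau P = [[1, 2, 4, 6, 7], [3, 5, 8], [9]] has shape [5, 3, 1].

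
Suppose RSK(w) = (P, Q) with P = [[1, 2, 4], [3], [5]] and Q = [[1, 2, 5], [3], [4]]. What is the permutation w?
1 5 3 2 4

Reverse the RSK construction: for i from n down to 1, find the cell of Q containing i, remove the entry at that cell from P, and reverse-bump it up through P; the value ejected from row 1 is w(i).

Step i=5: Q has 5 at row 1, column 3; remove that cell from P, ejecting 4. So w(5) = 4. P is now [[1, 2], [3], [5]].
Step i=4: Q has 4 at row 3, column 1; remove 5 from row 3 of P and reverse-bump: 5 enters row 2 and ejects 3; 3 enters row 1 and ejects 2. So w(4) = 2. P is now [[1, 3], [5]].
Step i=3: Q has 3 at row 2, column 1; remove 5 from row 2 of P and reverse-bump: 5 enters row 1 and ejects 3. So w(3) = 3. P is now [[1, 5]].
Step i=2: Q has 2 at row 1, column 2; remove that cell from P, ejecting 5. So w(2) = 5. P is now [[1]].
Step i=1: Q has 1 at row 1, column 1; remove that cell from P, ejecting 1. So w(1) = 1. P is now [].

So w = 1 5 3 2 4.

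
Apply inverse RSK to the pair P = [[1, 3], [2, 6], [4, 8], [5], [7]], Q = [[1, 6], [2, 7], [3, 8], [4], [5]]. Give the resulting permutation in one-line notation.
Reverse the RSK construction: for i from n down to 1, find the cell of Q containing i, remove the entry at that cell from P, and reverse-bump it up through P; the value ejected from row 1 is w(i).

Step i=8: Q has 8 at row 3, column 2; remove 8 from row 3 of P and reverse-bump: 8 enters row 2 and ejects 6; 6 enters row 1 and ejects 3. So w(8) = 3. P is now [[1, 6], [2, 8], [4], [5], [7]].
Step i=7: Q has 7 at row 2, column 2; remove 8 from row 2 of P and reverse-bump: 8 enters row 1 and ejects 6. So w(7) = 6. P is now [[1, 8], [2], [4], [5], [7]].
Step i=6: Q has 6 at row 1, column 2; remove that cell from P, ejecting 8. So w(6) = 8. P is now [[1], [2], [4], [5], [7]].
Step i=5: Q has 5 at row 5, column 1; remove 7 from row 5 of P and reverse-bump: 7 enters row 4 and ejects 5; 5 enters row 3 and ejects 4; 4 enters row 2 and ejects 2; 2 enters row 1 and ejects 1. So w(5) = 1. P is now [[2], [4], [5], [7]].
Step i=4: Q has 4 at row 4, column 1; remove 7 from row 4 of P and reverse-bump: 7 enters row 3 and ejects 5; 5 enters row 2 and ejects 4; 4 enters row 1 and ejects 2. So w(4) = 2. P is now [[4], [5], [7]].
Step i=3: Q has 3 at row 3, column 1; remove 7 from row 3 of P and reverse-bump: 7 enters row 2 and ejects 5; 5 enters row 1 and ejects 4. So w(3) = 4. P is now [[5], [7]].
Step i=2: Q has 2 at row 2, column 1; remove 7 from row 2 of P and reverse-bump: 7 enters row 1 and ejects 5. So w(2) = 5. P is now [[7]].
Step i=1: Q has 1 at row 1, column 1; remove that cell from P, ejecting 7. So w(1) = 7. P is now [].

So w = 7 5 4 2 1 8 6 3.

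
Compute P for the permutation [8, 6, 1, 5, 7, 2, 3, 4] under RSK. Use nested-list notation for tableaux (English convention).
Insert 8: appended to row 1. P = [[8]].
Insert 6: 6 bumps 8 from row 1; 8 starts row 2. P = [[6], [8]].
Insert 1: 1 bumps 6 from row 1; 6 bumps 8 from row 2; 8 starts row 3. P = [[1], [6], [8]].
Insert 5: appended to row 1. P = [[1, 5], [6], [8]].
Insert 7: appended to row 1. P = [[1, 5, 7], [6], [8]].
Insert 2: 2 bumps 5 from row 1; 5 bumps 6 from row 2; 6 bumps 8 from row 3; 8 starts row 4. P = [[1, 2, 7], [5], [6], [8]].
Insert 3: 3 bumps 7 from row 1; 7 appends to row 2. P = [[1, 2, 3], [5, 7], [6], [8]].
Insert 4: appended to row 1. P = [[1, 2, 3, 4], [5, 7], [6], [8]].

So P = [[1, 2, 3, 4], [5, 7], [6], [8]].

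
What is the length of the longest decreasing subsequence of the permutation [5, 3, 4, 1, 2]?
3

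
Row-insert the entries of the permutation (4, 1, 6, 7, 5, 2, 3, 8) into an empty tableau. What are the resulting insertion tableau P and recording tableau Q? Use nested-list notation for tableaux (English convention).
Insert each entry of the permutation into P by Schensted row insertion, recording in Q the position of each new cell.

Insert 4: appended to row 1. P = [[4]], Q = [[1]].
Insert 1: 1 bumps 4 from row 1; 4 starts row 2. P = [[1], [4]], Q = [[1], [2]].
Insert 6: appended to row 1. P = [[1, 6], [4]], Q = [[1, 3], [2]].
Insert 7: appended to row 1. P = [[1, 6, 7], [4]], Q = [[1, 3, 4], [2]].
Insert 5: 5 bumps 6 from row 1; 6 appends to row 2. P = [[1, 5, 7], [4, 6]], Q = [[1, 3, 4], [2, 5]].
Insert 2: 2 bumps 5 from row 1; 5 bumps 6 from row 2; 6 starts row 3. P = [[1, 2, 7], [4, 5], [6]], Q = [[1, 3, 4], [2, 5], [6]].
Insert 3: 3 bumps 7 from row 1; 7 appends to row 2. P = [[1, 2, 3], [4, 5, 7], [6]], Q = [[1, 3, 4], [2, 5, 7], [6]].
Insert 8: appended to row 1. P = [[1, 2, 3, 8], [4, 5, 7], [6]], Q = [[1, 3, 4, 8], [2, 5, 7], [6]].

So P = [[1, 2, 3, 8], [4, 5, 7], [6]], Q = [[1, 3, 4, 8], [2, 5, 7], [6]].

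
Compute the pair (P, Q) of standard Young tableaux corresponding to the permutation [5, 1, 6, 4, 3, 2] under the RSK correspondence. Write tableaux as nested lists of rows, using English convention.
Insert each entry of the permutation into P by Schensted row insertion, recording in Q the position of each new cell.

Insert 5: appended to row 1. P = [[5]].
Insert 1: 1 bumps 5 from row 1; 5 starts row 2. P = [[1], [5]].
Insert 6: appended to row 1. P = [[1, 6], [5]].
Insert 4: 4 bumps 6 from row 1; 6 appends to row 2. P = [[1, 4], [5, 6]].
Insert 3: 3 bumps 4 from row 1; 4 bumps 5 from row 2; 5 starts row 3. P = [[1, 3], [4, 6], [5]].
Insert 2: 2 bumps 3 from row 1; 3 bumps 4 from row 2; 4 bumps 5 from row 3; 5 starts row 4. P = [[1, 2], [3, 6], [4], [5]].

So P = [[1, 2], [3, 6], [4], [5]], Q = [[1, 3], [2, 4], [5], [6]].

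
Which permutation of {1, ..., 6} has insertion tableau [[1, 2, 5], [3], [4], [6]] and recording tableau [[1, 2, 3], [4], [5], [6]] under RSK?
1 4 6 5 3 2

Reverse RSK: for i = n, n-1, ..., 1, locate i in Q, remove the corresponding corner cell from P, and reverse-bump its entry up through P; the value ejected from row 1 is w(i).

So w = 1 4 6 5 3 2.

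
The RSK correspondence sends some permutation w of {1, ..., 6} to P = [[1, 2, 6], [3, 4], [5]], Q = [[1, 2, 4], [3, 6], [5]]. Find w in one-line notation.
Reverse the RSK construction: for i from n down to 1, find the cell of Q containing i, remove the entry at that cell from P, and reverse-bump it up through P; the value ejected from row 1 is w(i).

Step i=6: Q has 6 at row 2, column 2; remove 4 from row 2 of P and reverse-bump: 4 enters row 1 and ejects 2. So w(6) = 2. P is now [[1, 4, 6], [3], [5]].
Step i=5: Q has 5 at row 3, column 1; remove 5 from row 3 of P and reverse-bump: 5 enters row 2 and ejects 3; 3 enters row 1 and ejects 1. So w(5) = 1. P is now [[3, 4, 6], [5]].
Step i=4: Q has 4 at row 1, column 3; remove that cell from P, ejecting 6. So w(4) = 6. P is now [[3, 4], [5]].
Step i=3: Q has 3 at row 2, column 1; remove 5 from row 2 of P and reverse-bump: 5 enters row 1 and ejects 4. So w(3) = 4. P is now [[3, 5]].
Step i=2: Q has 2 at row 1, column 2; remove that cell from P, ejecting 5. So w(2) = 5. P is now [[3]].
Step i=1: Q has 1 at row 1, column 1; remove that cell from P, ejecting 3. So w(1) = 3. P is now [].

So w = 3 5 4 6 1 2.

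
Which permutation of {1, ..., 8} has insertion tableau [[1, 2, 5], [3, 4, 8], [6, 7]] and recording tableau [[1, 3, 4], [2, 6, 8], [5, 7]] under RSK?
6 3 7 8 1 4 2 5

Reverse the RSK construction: for i from n down to 1, find the cell of Q containing i, remove the entry at that cell from P, and reverse-bump it up through P; the value ejected from row 1 is w(i).

Step i=8: Q has 8 at row 2, column 3; remove 8 from row 2 of P and reverse-bump: 8 enters row 1 and ejects 5. So w(8) = 5. P is now [[1, 2, 8], [3, 4], [6, 7]].
Step i=7: Q has 7 at row 3, column 2; remove 7 from row 3 of P and reverse-bump: 7 enters row 2 and ejects 4; 4 enters row 1 and ejects 2. So w(7) = 2. P is now [[1, 4, 8], [3, 7], [6]].
Step i=6: Q has 6 at row 2, column 2; remove 7 from row 2 of P and reverse-bump: 7 enters row 1 and ejects 4. So w(6) = 4. P is now [[1, 7, 8], [3], [6]].
Step i=5: Q has 5 at row 3, column 1; remove 6 from row 3 of P and reverse-bump: 6 enters row 2 and ejects 3; 3 enters row 1 and ejects 1. So w(5) = 1. P is now [[3, 7, 8], [6]].
Step i=4: Q has 4 at row 1, column 3; remove that cell from P, ejecting 8. So w(4) = 8. P is now [[3, 7], [6]].
Step i=3: Q has 3 at row 1, column 2; remove that cell from P, ejecting 7. So w(3) = 7. P is now [[3], [6]].
Step i=2: Q has 2 at row 2, column 1; remove 6 from row 2 of P and reverse-bump: 6 enters row 1 and ejects 3. So w(2) = 3. P is now [[6]].
Step i=1: Q has 1 at row 1, column 1; remove that cell from P, ejecting 6. So w(1) = 6. P is now [].

So w = 6 3 7 8 1 4 2 5.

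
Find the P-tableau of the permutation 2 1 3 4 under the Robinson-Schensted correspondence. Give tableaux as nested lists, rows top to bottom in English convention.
Insert 2: appended to row 1. P = [[2]].
Insert 1: 1 bumps 2 from row 1; 2 starts row 2. P = [[1], [2]].
Insert 3: appended to row 1. P = [[1, 3], [2]].
Insert 4: appended to row 1. P = [[1, 3, 4], [2]].

So P = [[1, 3, 4], [2]].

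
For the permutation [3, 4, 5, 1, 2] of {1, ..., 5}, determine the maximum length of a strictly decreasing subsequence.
2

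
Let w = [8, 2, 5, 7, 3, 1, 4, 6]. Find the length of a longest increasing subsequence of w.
4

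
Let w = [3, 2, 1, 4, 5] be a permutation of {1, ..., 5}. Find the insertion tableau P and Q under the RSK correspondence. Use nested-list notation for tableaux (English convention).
Insert each entry of the permutation into P by Schensted row insertion, recording in Q the position of each new cell.

Insert 3: appended to row 1. P = [[3]].
Insert 2: 2 bumps 3 from row 1; 3 starts row 2. P = [[2], [3]].
Insert 1: 1 bumps 2 from row 1; 2 bumps 3 from row 2; 3 starts row 3. P = [[1], [2], [3]].
Insert 4: appended to row 1. P = [[1, 4], [2], [3]].
Insert 5: appended to row 1. P = [[1, 4, 5], [2], [3]].

So P = [[1, 4, 5], [2], [3]], Q = [[1, 4, 5], [2], [3]].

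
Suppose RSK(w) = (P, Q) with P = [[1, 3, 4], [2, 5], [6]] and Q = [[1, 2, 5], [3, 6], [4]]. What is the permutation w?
2 6 3 1 5 4

Reverse the RSK construction: for i from n down to 1, find the cell of Q containing i, remove the entry at that cell from P, and reverse-bump it up through P; the value ejected from row 1 is w(i).

Step i=6: Q has 6 at row 2, column 2; remove 5 from row 2 of P and reverse-bump: 5 enters row 1 and ejects 4. So w(6) = 4. P is now [[1, 3, 5], [2], [6]].
Step i=5: Q has 5 at row 1, column 3; remove that cell from P, ejecting 5. So w(5) = 5. P is now [[1, 3], [2], [6]].
Step i=4: Q has 4 at row 3, column 1; remove 6 from row 3 of P and reverse-bump: 6 enters row 2 and ejects 2; 2 enters row 1 and ejects 1. So w(4) = 1. P is now [[2, 3], [6]].
Step i=3: Q has 3 at row 2, column 1; remove 6 from row 2 of P and reverse-bump: 6 enters row 1 and ejects 3. So w(3) = 3. P is now [[2, 6]].
Step i=2: Q has 2 at row 1, column 2; remove that cell from P, ejecting 6. So w(2) = 6. P is now [[2]].
Step i=1: Q has 1 at row 1, column 1; remove that cell from P, ejecting 2. So w(1) = 2. P is now [].

So w = 2 6 3 1 5 4.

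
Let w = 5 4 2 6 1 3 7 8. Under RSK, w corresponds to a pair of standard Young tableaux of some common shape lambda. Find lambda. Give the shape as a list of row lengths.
[4, 2, 1, 1]

RSK row insertion gives P = [[1, 3, 7, 8], [2, 6], [4], [5]], which has shape [4, 2, 1, 1].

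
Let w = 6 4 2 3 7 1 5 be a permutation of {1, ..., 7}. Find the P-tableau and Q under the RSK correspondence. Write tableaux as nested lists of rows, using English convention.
Insert each entry of the permutation into P by Schensted row insertion, recording in Q the position of each new cell.

Insert 6: appended to row 1. P = [[6]].
Insert 4: 4 bumps 6 from row 1; 6 starts row 2. P = [[4], [6]].
Insert 2: 2 bumps 4 from row 1; 4 bumps 6 from row 2; 6 starts row 3. P = [[2], [4], [6]].
Insert 3: appended to row 1. P = [[2, 3], [4], [6]].
Insert 7: appended to row 1. P = [[2, 3, 7], [4], [6]].
Insert 1: 1 bumps 2 from row 1; 2 bumps 4 from row 2; 4 bumps 6 from row 3; 6 starts row 4. P = [[1, 3, 7], [2], [4], [6]].
Insert 5: 5 bumps 7 from row 1; 7 appends to row 2. P = [[1, 3, 5], [2, 7], [4], [6]].

So P = [[1, 3, 5], [2, 7], [4], [6]], Q = [[1, 4, 5], [2, 7], [3], [6]].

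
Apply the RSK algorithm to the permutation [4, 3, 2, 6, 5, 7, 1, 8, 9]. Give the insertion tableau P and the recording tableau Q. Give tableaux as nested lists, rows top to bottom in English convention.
Insert each entry of the permutation into P by Schensted row insertion, recording in Q the position of each new cell.

Insert 4: appended to row 1. P = [[4]].
Insert 3: 3 bumps 4 from row 1; 4 starts row 2. P = [[3], [4]].
Insert 2: 2 bumps 3 from row 1; 3 bumps 4 from row 2; 4 starts row 3. P = [[2], [3], [4]].
Insert 6: appended to row 1. P = [[2, 6], [3], [4]].
Insert 5: 5 bumps 6 from row 1; 6 appends to row 2. P = [[2, 5], [3, 6], [4]].
Insert 7: appended to row 1. P = [[2, 5, 7], [3, 6], [4]].
Insert 1: 1 bumps 2 from row 1; 2 bumps 3 from row 2; 3 bumps 4 from row 3; 4 starts row 4. P = [[1, 5, 7], [2, 6], [3], [4]].
Insert 8: appended to row 1. P = [[1, 5, 7, 8], [2, 6], [3], [4]].
Insert 9: appended to row 1. P = [[1, 5, 7, 8, 9], [2, 6], [3], [4]].

So P = [[1, 5, 7, 8, 9], [2, 6], [3], [4]], Q = [[1, 4, 6, 8, 9], [2, 5], [3], [7]].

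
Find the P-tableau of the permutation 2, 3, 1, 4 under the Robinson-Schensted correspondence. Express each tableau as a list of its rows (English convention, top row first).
Insert 2: appended to row 1. P = [[2]].
Insert 3: appended to row 1. P = [[2, 3]].
Insert 1: 1 bumps 2 from row 1; 2 starts row 2. P = [[1, 3], [2]].
Insert 4: appended to row 1. P = [[1, 3, 4], [2]].

So P = [[1, 3, 4], [2]].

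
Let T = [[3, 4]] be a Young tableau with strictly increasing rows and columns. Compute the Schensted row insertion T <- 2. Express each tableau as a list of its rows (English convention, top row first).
In row 1, 2 replaces 3 (the leftmost entry greater than 2); 3 is bumped to row 2. 3 starts a new row 2. The new tableau is [[2, 4], [3]].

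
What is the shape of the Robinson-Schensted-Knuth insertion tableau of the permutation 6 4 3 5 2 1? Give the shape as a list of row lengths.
[2, 1, 1, 1, 1]

RSK row insertion gives P = [[1, 5], [2], [3], [4], [6]], which has shape [2, 1, 1, 1, 1].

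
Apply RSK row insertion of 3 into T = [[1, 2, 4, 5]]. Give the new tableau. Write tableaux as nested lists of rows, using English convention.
In row 1, 3 replaces 4 (the leftmost entry greater than 3); 4 is bumped to row 2. 4 starts a new row 2. The new tableau is [[1, 2, 3, 5], [4]].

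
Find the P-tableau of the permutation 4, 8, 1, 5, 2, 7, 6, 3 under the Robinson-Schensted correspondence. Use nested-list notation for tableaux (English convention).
P = [[1, 2, 3], [4, 5, 6], [7], [8]]

After inserting 4: P = [[4]].
After inserting 8: P = [[4, 8]].
After inserting 1: P = [[1, 8], [4]].
After inserting 5: P = [[1, 5], [4, 8]].
After inserting 2: P = [[1, 2], [4, 5], [8]].
After inserting 7: P = [[1, 2, 7], [4, 5], [8]].
After inserting 6: P = [[1, 2, 6], [4, 5, 7], [8]].
After inserting 3: P = [[1, 2, 3], [4, 5, 6], [7], [8]].

So P = [[1, 2, 3], [4, 5, 6], [7], [8]].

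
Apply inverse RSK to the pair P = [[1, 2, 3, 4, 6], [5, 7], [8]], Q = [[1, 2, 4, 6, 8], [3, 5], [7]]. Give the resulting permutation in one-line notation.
Reverse the RSK construction: for i from n down to 1, find the cell of Q containing i, remove the entry at that cell from P, and reverse-bump it up through P; the value ejected from row 1 is w(i).

Step i=8: Q has 8 at row 1, column 5; remove that cell from P, ejecting 6. So w(8) = 6. P is now [[1, 2, 3, 4], [5, 7], [8]].
Step i=7: Q has 7 at row 3, column 1; remove 8 from row 3 of P and reverse-bump: 8 enters row 2 and ejects 7; 7 enters row 1 and ejects 4. So w(7) = 4. P is now [[1, 2, 3, 7], [5, 8]].
Step i=6: Q has 6 at row 1, column 4; remove that cell from P, ejecting 7. So w(6) = 7. P is now [[1, 2, 3], [5, 8]].
Step i=5: Q has 5 at row 2, column 2; remove 8 from row 2 of P and reverse-bump: 8 enters row 1 and ejects 3. So w(5) = 3. P is now [[1, 2, 8], [5]].
Step i=4: Q has 4 at row 1, column 3; remove that cell from P, ejecting 8. So w(4) = 8. P is now [[1, 2], [5]].
Step i=3: Q has 3 at row 2, column 1; remove 5 from row 2 of P and reverse-bump: 5 enters row 1 and ejects 2. So w(3) = 2. P is now [[1, 5]].
Step i=2: Q has 2 at row 1, column 2; remove that cell from P, ejecting 5. So w(2) = 5. P is now [[1]].
Step i=1: Q has 1 at row 1, column 1; remove that cell from P, ejecting 1. So w(1) = 1. P is now [].

So w = 1 5 2 8 3 7 4 6.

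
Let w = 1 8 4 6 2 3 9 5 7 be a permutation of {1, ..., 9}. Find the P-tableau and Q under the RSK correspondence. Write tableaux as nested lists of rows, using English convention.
P = [[1, 2, 3, 5, 7], [4, 6, 9], [8]], Q = [[1, 2, 4, 7, 9], [3, 6, 8], [5]]

Insert each entry of the permutation into P by Schensted row insertion, recording in Q the position of each new cell.

Insert 1: appended to row 1. P = [[1]].
Insert 8: appended to row 1. P = [[1, 8]].
Insert 4: 4 bumps 8 from row 1; 8 starts row 2. P = [[1, 4], [8]].
Insert 6: appended to row 1. P = [[1, 4, 6], [8]].
Insert 2: 2 bumps 4 from row 1; 4 bumps 8 from row 2; 8 starts row 3. P = [[1, 2, 6], [4], [8]].
Insert 3: 3 bumps 6 from row 1; 6 appends to row 2. P = [[1, 2, 3], [4, 6], [8]].
Insert 9: appended to row 1. P = [[1, 2, 3, 9], [4, 6], [8]].
Insert 5: 5 bumps 9 from row 1; 9 appends to row 2. P = [[1, 2, 3, 5], [4, 6, 9], [8]].
Insert 7: appended to row 1. P = [[1, 2, 3, 5, 7], [4, 6, 9], [8]].

So P = [[1, 2, 3, 5, 7], [4, 6, 9], [8]], Q = [[1, 2, 4, 7, 9], [3, 6, 8], [5]].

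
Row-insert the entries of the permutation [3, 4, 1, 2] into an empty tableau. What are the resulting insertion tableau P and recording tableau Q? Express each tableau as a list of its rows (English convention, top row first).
Insert each entry of the permutation into P by Schensted row insertion, recording in Q the position of each new cell.

Insert 3: appended to row 1. P = [[3]], Q = [[1]].
Insert 4: appended to row 1. P = [[3, 4]], Q = [[1, 2]].
Insert 1: 1 bumps 3 from row 1; 3 starts row 2. P = [[1, 4], [3]], Q = [[1, 2], [3]].
Insert 2: 2 bumps 4 from row 1; 4 appends to row 2. P = [[1, 2], [3, 4]], Q = [[1, 2], [3, 4]].

So P = [[1, 2], [3, 4]], Q = [[1, 2], [3, 4]].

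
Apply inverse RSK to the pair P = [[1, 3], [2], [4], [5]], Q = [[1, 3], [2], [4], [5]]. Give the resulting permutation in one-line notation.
Reverse the RSK construction: for i from n down to 1, find the cell of Q containing i, remove the entry at that cell from P, and reverse-bump it up through P; the value ejected from row 1 is w(i).

Step i=5: Q has 5 at row 4, column 1; remove 5 from row 4 of P and reverse-bump: 5 enters row 3 and ejects 4; 4 enters row 2 and ejects 2; 2 enters row 1 and ejects 1. So w(5) = 1. P is now [[2, 3], [4], [5]].
Step i=4: Q has 4 at row 3, column 1; remove 5 from row 3 of P and reverse-bump: 5 enters row 2 and ejects 4; 4 enters row 1 and ejects 3. So w(4) = 3. P is now [[2, 4], [5]].
Step i=3: Q has 3 at row 1, column 2; remove that cell from P, ejecting 4. So w(3) = 4. P is now [[2], [5]].
Step i=2: Q has 2 at row 2, column 1; remove 5 from row 2 of P and reverse-bump: 5 enters row 1 and ejects 2. So w(2) = 2. P is now [[5]].
Step i=1: Q has 1 at row 1, column 1; remove that cell from P, ejecting 5. So w(1) = 5. P is now [].

So w = 5 2 4 3 1.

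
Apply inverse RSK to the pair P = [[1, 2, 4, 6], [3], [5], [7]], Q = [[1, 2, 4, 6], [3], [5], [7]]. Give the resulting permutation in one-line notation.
1 7 3 5 4 6 2

Reverse the RSK construction: for i from n down to 1, find the cell of Q containing i, remove the entry at that cell from P, and reverse-bump it up through P; the value ejected from row 1 is w(i).

Step i=7: Q has 7 at row 4, column 1; remove 7 from row 4 of P and reverse-bump: 7 enters row 3 and ejects 5; 5 enters row 2 and ejects 3; 3 enters row 1 and ejects 2. So w(7) = 2. P is now [[1, 3, 4, 6], [5], [7]].
Step i=6: Q has 6 at row 1, column 4; remove that cell from P, ejecting 6. So w(6) = 6. P is now [[1, 3, 4], [5], [7]].
Step i=5: Q has 5 at row 3, column 1; remove 7 from row 3 of P and reverse-bump: 7 enters row 2 and ejects 5; 5 enters row 1 and ejects 4. So w(5) = 4. P is now [[1, 3, 5], [7]].
Step i=4: Q has 4 at row 1, column 3; remove that cell from P, ejecting 5. So w(4) = 5. P is now [[1, 3], [7]].
Step i=3: Q has 3 at row 2, column 1; remove 7 from row 2 of P and reverse-bump: 7 enters row 1 and ejects 3. So w(3) = 3. P is now [[1, 7]].
Step i=2: Q has 2 at row 1, column 2; remove that cell from P, ejecting 7. So w(2) = 7. P is now [[1]].
Step i=1: Q has 1 at row 1, column 1; remove that cell from P, ejecting 1. So w(1) = 1. P is now [].

So w = 1 7 3 5 4 6 2.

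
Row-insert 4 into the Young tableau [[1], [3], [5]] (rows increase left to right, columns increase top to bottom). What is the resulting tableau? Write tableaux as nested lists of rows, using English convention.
[[1, 4], [3], [5]]

4 is larger than every entry of row 1, so it is appended to row 1. The new tableau is [[1, 4], [3], [5]].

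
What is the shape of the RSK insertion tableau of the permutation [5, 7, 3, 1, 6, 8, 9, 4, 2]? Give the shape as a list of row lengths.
Row-insert each entry into an empty tableau.

After inserting 5: P = [[5]].
After inserting 7: P = [[5, 7]].
After inserting 3: P = [[3, 7], [5]].
After inserting 1: P = [[1, 7], [3], [5]].
After inserting 6: P = [[1, 6], [3, 7], [5]].
After inserting 8: P = [[1, 6, 8], [3, 7], [5]].
After inserting 9: P = [[1, 6, 8, 9], [3, 7], [5]].
After inserting 4: P = [[1, 4, 8, 9], [3, 6], [5, 7]].
After inserting 2: P = [[1, 2, 8, 9], [3, 4], [5, 6], [7]].

The final insertion tableau P = [[1, 2, 8, 9], [3, 4], [5, 6], [7]] has shape [4, 2, 2, 1].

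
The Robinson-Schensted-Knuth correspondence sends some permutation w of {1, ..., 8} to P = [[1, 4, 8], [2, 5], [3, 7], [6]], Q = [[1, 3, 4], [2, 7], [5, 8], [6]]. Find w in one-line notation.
6 3 7 8 2 1 5 4

Reverse the RSK construction: for i from n down to 1, find the cell of Q containing i, remove the entry at that cell from P, and reverse-bump it up through P; the value ejected from row 1 is w(i).

Step i=8: Q has 8 at row 3, column 2; remove 7 from row 3 of P and reverse-bump: 7 enters row 2 and ejects 5; 5 enters row 1 and ejects 4. So w(8) = 4. P is now [[1, 5, 8], [2, 7], [3], [6]].
Step i=7: Q has 7 at row 2, column 2; remove 7 from row 2 of P and reverse-bump: 7 enters row 1 and ejects 5. So w(7) = 5. P is now [[1, 7, 8], [2], [3], [6]].
Step i=6: Q has 6 at row 4, column 1; remove 6 from row 4 of P and reverse-bump: 6 enters row 3 and ejects 3; 3 enters row 2 and ejects 2; 2 enters row 1 and ejects 1. So w(6) = 1. P is now [[2, 7, 8], [3], [6]].
Step i=5: Q has 5 at row 3, column 1; remove 6 from row 3 of P and reverse-bump: 6 enters row 2 and ejects 3; 3 enters row 1 and ejects 2. So w(5) = 2. P is now [[3, 7, 8], [6]].
Step i=4: Q has 4 at row 1, column 3; remove that cell from P, ejecting 8. So w(4) = 8. P is now [[3, 7], [6]].
Step i=3: Q has 3 at row 1, column 2; remove that cell from P, ejecting 7. So w(3) = 7. P is now [[3], [6]].
Step i=2: Q has 2 at row 2, column 1; remove 6 from row 2 of P and reverse-bump: 6 enters row 1 and ejects 3. So w(2) = 3. P is now [[6]].
Step i=1: Q has 1 at row 1, column 1; remove that cell from P, ejecting 6. So w(1) = 6. P is now [].

So w = 6 3 7 8 2 1 5 4.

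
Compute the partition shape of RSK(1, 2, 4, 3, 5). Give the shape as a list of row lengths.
[4, 1]

Row-insert each entry into an empty tableau.

After inserting 1: P = [[1]].
After inserting 2: P = [[1, 2]].
After inserting 4: P = [[1, 2, 4]].
After inserting 3: P = [[1, 2, 3], [4]].
After inserting 5: P = [[1, 2, 3, 5], [4]].

The final insertion tableau P = [[1, 2, 3, 5], [4]] has shape [4, 1].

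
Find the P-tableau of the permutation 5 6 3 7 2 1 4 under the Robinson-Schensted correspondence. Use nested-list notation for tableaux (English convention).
Insert 5: appended to row 1. P = [[5]].
Insert 6: appended to row 1. P = [[5, 6]].
Insert 3: 3 bumps 5 from row 1; 5 starts row 2. P = [[3, 6], [5]].
Insert 7: appended to row 1. P = [[3, 6, 7], [5]].
Insert 2: 2 bumps 3 from row 1; 3 bumps 5 from row 2; 5 starts row 3. P = [[2, 6, 7], [3], [5]].
Insert 1: 1 bumps 2 from row 1; 2 bumps 3 from row 2; 3 bumps 5 from row 3; 5 starts row 4. P = [[1, 6, 7], [2], [3], [5]].
Insert 4: 4 bumps 6 from row 1; 6 appends to row 2. P = [[1, 4, 7], [2, 6], [3], [5]].

So P = [[1, 4, 7], [2, 6], [3], [5]].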